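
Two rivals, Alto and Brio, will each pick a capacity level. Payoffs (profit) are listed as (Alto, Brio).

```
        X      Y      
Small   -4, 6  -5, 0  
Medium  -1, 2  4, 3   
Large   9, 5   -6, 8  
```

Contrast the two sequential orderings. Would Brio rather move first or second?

If Alto leads: Brio's best replies are Small→X, Medium→Y, Large→Y; Alto's induced payoffs -4, 4, -6; outcome (Medium, Y), payoffs (4, 3).
If Brio leads: Alto's best replies are X→Large, Y→Medium; Brio's induced payoffs 5, 3; outcome (Large, X), payoffs (9, 5).
Brio gets 5 moving first and 3 moving second, so Brio prefers to move first.

first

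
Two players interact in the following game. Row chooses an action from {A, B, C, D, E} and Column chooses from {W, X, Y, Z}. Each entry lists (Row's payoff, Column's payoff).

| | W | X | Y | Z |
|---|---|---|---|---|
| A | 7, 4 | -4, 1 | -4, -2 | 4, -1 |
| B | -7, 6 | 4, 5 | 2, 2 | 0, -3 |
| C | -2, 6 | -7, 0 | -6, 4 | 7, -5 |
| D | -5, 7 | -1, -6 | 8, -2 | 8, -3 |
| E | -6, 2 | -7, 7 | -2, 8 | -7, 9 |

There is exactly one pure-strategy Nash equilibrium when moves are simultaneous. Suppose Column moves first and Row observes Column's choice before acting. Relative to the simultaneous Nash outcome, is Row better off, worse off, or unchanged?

Backward induction with Column moving first.
- W → Row plays A (best of 7, -7, -2, -5, -6); Column gets 4.
- X → Row plays B (best of -4, 4, -7, -1, -7); Column gets 5.
- Y → Row plays D (best of -4, 2, -6, 8, -2); Column gets -2.
- Z → Row plays D (best of 4, 0, 7, 8, -7); Column gets -3.
Among 4, 5, -2, -3, the best is 5 at X. Subgame-perfect outcome: (B, X) with payoffs (4, 5).
For the simultaneous game, intersect best replies.
Row's best replies: W→A; X→B; Y→D; Z→D.
Column's best replies: A→W; B→W; C→W; D→W; E→Z.
Only (A, W) has each player best-responding; Nash payoffs (7, 4).
Row earns 4 sequentially versus 7 at the Nash outcome: worse off.

worse off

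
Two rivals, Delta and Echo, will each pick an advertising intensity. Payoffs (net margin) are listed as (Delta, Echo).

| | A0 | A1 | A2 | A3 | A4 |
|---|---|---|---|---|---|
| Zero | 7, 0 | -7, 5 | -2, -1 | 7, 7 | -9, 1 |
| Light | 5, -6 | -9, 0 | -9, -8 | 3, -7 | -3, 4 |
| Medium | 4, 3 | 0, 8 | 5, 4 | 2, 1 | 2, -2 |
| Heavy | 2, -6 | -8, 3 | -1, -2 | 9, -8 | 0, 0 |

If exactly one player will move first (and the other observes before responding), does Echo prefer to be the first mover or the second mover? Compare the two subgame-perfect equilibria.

first

If Delta leads: Echo's best replies are Zero→A3, Light→A4, Medium→A1, Heavy→A1; Delta's induced payoffs 7, -3, 0, -8; outcome (Zero, A3), payoffs (7, 7).
If Echo leads: Delta's best replies are A0→Zero, A1→Medium, A2→Medium, A3→Heavy, A4→Medium; Echo's induced payoffs 0, 8, 4, -8, -2; outcome (Medium, A1), payoffs (0, 8).
Echo gets 8 moving first and 7 moving second, so Echo prefers to move first.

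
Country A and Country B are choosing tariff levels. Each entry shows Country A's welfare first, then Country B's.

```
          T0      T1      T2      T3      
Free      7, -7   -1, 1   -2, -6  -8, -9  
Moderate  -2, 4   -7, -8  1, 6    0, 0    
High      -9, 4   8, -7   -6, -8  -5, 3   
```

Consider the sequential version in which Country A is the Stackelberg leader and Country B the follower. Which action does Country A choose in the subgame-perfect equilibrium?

Moderate

Country B best-responds to each possible Country A move:
- Free → Country B plays T1 (best of -7, 1, -6, -9); Country A gets -1.
- Moderate → Country B plays T2 (best of 4, -8, 6, 0); Country A gets 1.
- High → Country B plays T0 (best of 4, -7, -8, 3); Country A gets -9.
Maximizing over -1, 1, -9, Country A chooses Moderate. Subgame-perfect outcome: (Moderate, T2) with payoffs (1, 6).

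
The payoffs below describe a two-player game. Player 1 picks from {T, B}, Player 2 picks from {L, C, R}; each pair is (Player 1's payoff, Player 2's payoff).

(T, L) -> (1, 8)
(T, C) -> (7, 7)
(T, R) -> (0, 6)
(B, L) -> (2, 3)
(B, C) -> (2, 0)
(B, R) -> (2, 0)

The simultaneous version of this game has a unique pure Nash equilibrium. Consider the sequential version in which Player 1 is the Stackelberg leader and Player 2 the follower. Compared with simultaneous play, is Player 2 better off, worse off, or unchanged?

unchanged

Backward induction with Player 1 moving first.
- T → Player 2 plays L (best of 8, 7, 6); Player 1 gets 1.
- B → Player 2 plays L (best of 3, 0, 0); Player 1 gets 2.
Player 1's induced payoffs are 1, 2, so Player 1 commits to B. Subgame-perfect outcome: (B, L) with payoffs (2, 3).
For the simultaneous game, intersect best replies.
Player 1's best replies: L→B; C→T; R→B.
Player 2's best replies: T→L; B→L.
Only (B, L) has each player best-responding; Nash payoffs (2, 3).
Player 2 earns 3 sequentially versus 3 at the Nash outcome: unchanged.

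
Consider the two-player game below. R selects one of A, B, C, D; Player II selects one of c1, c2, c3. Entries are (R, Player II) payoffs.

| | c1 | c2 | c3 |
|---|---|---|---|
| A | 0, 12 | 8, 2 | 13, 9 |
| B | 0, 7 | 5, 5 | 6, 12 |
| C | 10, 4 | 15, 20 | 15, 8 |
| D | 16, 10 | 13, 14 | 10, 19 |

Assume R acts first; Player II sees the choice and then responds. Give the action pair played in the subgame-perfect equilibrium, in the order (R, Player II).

Work backward from Player II's decision.
- A → Player II plays c1 (best of 12, 2, 9); R gets 0.
- B → Player II plays c3 (best of 7, 5, 12); R gets 6.
- C → Player II plays c2 (best of 4, 20, 8); R gets 15.
- D → Player II plays c3 (best of 10, 14, 19); R gets 10.
R's induced payoffs are 0, 6, 15, 10, so R commits to C. Subgame-perfect outcome: (C, c2) with payoffs (15, 20).

(C, c2)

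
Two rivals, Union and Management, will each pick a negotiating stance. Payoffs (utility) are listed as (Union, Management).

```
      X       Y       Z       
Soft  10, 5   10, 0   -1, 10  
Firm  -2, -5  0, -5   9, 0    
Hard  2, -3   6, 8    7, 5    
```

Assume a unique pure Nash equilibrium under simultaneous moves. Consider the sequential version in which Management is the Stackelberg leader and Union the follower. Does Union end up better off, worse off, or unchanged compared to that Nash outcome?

Backward induction with Management moving first.
- X → Union plays Soft (best of 10, -2, 2); Management gets 5.
- Y → Union plays Soft (best of 10, 0, 6); Management gets 0.
- Z → Union plays Firm (best of -1, 9, 7); Management gets 0.
Management's induced payoffs are 5, 0, 0, so Management commits to X. Subgame-perfect outcome: (Soft, X) with payoffs (10, 5).
For the simultaneous game, intersect best replies.
Union's best replies: X→Soft; Y→Soft; Z→Firm.
Management's best replies: Soft→Z; Firm→Z; Hard→Y.
The unique mutual best reply is (Firm, Z), giving (9, 0).
Union earns 10 sequentially versus 9 at the Nash outcome: better off.

better off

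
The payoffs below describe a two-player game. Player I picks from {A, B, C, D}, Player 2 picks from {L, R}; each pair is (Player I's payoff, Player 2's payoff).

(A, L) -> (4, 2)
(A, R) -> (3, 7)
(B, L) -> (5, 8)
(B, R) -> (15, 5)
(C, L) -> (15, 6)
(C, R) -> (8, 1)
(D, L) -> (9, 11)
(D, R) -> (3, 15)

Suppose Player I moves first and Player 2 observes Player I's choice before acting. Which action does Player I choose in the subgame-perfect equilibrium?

C

Backward induction with Player I moving first.
- A: Player 2 compares 2, 7 and picks R; Player I would get 3.
- B: Player 2 compares 8, 5 and picks L; Player I would get 5.
- C: Player 2 compares 6, 1 and picks L; Player I would get 15.
- D: Player 2 compares 11, 15 and picks R; Player I would get 3.
Maximizing over 3, 5, 15, 3, Player I chooses C. Subgame-perfect outcome: (C, L) with payoffs (15, 6).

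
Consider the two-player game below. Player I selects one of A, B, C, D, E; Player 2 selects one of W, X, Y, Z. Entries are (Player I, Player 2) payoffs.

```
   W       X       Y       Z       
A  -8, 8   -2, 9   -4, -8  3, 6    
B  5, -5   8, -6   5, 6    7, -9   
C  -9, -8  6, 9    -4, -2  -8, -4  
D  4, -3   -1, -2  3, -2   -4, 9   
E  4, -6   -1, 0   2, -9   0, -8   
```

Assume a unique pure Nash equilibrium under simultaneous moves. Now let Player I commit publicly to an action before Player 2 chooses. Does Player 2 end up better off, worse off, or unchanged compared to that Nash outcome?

better off

Backward induction with Player I moving first.
- A: Player 2 compares 8, 9, -8, 6 and picks X; Player I would get -2.
- B: Player 2 compares -5, -6, 6, -9 and picks Y; Player I would get 5.
- C: Player 2 compares -8, 9, -2, -4 and picks X; Player I would get 6.
- D: Player 2 compares -3, -2, -2, 9 and picks Z; Player I would get -4.
- E: Player 2 compares -6, 0, -9, -8 and picks X; Player I would get -1.
Among -2, 5, 6, -4, -1, the best is 6 at C. Subgame-perfect outcome: (C, X) with payoffs (6, 9).
Under simultaneous play:
Player I's best replies: W→B; X→B; Y→B; Z→B.
Player 2's best replies: A→X; B→Y; C→X; D→Z; E→X.
Only (B, Y) has each player best-responding; Nash payoffs (5, 6).
Player 2 earns 9 sequentially versus 6 at the Nash outcome: better off.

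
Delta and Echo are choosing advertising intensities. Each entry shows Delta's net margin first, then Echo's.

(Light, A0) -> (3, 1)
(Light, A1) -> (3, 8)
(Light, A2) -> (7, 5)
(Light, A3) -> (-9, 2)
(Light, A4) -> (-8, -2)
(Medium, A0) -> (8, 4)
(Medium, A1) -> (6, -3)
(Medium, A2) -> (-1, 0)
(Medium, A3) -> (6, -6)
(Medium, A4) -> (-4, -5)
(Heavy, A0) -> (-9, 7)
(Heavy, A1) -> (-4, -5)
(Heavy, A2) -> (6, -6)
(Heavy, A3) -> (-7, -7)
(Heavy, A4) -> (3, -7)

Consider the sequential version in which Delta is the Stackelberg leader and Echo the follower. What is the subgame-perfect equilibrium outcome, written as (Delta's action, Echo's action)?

(Medium, A0)

Work backward from Echo's decision.
- Light → Echo plays A1 (best of 1, 8, 5, 2, -2); Delta gets 3.
- Medium → Echo plays A0 (best of 4, -3, 0, -6, -5); Delta gets 8.
- Heavy → Echo plays A0 (best of 7, -5, -6, -7, -7); Delta gets -9.
Among 3, 8, -9, the best is 8 at Medium. Subgame-perfect outcome: (Medium, A0) with payoffs (8, 4).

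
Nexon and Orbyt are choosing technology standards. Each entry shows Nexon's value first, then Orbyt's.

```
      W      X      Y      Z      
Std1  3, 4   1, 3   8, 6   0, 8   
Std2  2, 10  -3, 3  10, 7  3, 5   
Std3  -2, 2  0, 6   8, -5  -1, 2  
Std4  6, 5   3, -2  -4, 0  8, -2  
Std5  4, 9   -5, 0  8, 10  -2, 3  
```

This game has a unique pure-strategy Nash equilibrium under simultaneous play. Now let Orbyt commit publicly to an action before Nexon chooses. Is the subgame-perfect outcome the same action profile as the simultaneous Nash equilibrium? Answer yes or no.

no

Work backward from Nexon's decision.
- W: Nexon compares 3, 2, -2, 6, 4 and picks Std4; Orbyt would get 5.
- X: Nexon compares 1, -3, 0, 3, -5 and picks Std4; Orbyt would get -2.
- Y: Nexon compares 8, 10, 8, -4, 8 and picks Std2; Orbyt would get 7.
- Z: Nexon compares 0, 3, -1, 8, -2 and picks Std4; Orbyt would get -2.
Orbyt's induced payoffs are 5, -2, 7, -2, so Orbyt commits to Y. Subgame-perfect outcome: (Std2, Y) with payoffs (10, 7).
Under simultaneous play:
Nexon's best replies: W→Std4; X→Std4; Y→Std2; Z→Std4.
Orbyt's best replies: Std1→Z; Std2→W; Std3→X; Std4→W; Std5→Y.
The unique mutual best reply is (Std4, W), giving (6, 5).
Sequential outcome (Std2, Y) differs from the Nash profile (Std4, W).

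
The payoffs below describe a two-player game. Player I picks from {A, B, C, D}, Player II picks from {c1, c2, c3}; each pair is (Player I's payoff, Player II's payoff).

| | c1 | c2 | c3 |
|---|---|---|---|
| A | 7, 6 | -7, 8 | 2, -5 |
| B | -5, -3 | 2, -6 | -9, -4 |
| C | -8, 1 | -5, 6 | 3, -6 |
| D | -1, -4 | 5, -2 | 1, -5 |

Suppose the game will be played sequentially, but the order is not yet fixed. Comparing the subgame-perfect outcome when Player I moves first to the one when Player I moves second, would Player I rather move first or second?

second

If Player I leads: Player II's best replies are A→c2, B→c1, C→c2, D→c2; Player I's induced payoffs -7, -5, -5, 5; outcome (D, c2), payoffs (5, -2).
If Player II leads: Player I's best replies are c1→A, c2→D, c3→C; Player II's induced payoffs 6, -2, -6; outcome (A, c1), payoffs (7, 6).
Player I gets 5 moving first and 7 moving second, so Player I prefers to move second.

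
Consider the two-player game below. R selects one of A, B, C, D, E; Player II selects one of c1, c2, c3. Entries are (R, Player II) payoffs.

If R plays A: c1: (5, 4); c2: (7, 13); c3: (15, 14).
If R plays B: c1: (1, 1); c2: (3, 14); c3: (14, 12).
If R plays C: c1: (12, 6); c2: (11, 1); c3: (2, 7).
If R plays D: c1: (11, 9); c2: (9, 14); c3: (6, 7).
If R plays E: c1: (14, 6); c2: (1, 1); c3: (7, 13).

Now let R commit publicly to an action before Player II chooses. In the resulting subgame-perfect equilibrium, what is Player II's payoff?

14

Work backward from Player II's decision.
- A: BR = c3, leader payoff 15.
- B: BR = c2, leader payoff 3.
- C: BR = c3, leader payoff 2.
- D: BR = c2, leader payoff 9.
- E: BR = c3, leader payoff 7.
R's induced payoffs are 15, 3, 2, 9, 7, so R commits to A. Subgame-perfect outcome: (A, c3) with payoffs (15, 14).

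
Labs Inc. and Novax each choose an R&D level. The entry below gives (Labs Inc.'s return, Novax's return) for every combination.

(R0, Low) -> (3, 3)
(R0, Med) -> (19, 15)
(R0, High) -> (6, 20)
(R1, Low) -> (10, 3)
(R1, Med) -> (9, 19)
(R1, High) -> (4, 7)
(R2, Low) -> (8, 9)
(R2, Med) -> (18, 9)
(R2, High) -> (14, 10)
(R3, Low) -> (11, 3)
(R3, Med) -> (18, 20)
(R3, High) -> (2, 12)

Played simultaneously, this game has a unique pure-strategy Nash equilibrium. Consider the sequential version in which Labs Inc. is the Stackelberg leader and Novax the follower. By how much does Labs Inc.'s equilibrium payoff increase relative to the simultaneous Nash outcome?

4

Work backward from Novax's decision.
- R0 → Novax plays High (best of 3, 15, 20); Labs Inc. gets 6.
- R1 → Novax plays Med (best of 3, 19, 7); Labs Inc. gets 9.
- R2 → Novax plays High (best of 9, 9, 10); Labs Inc. gets 14.
- R3 → Novax plays Med (best of 3, 20, 12); Labs Inc. gets 18.
Labs Inc.'s induced payoffs are 6, 9, 14, 18, so Labs Inc. commits to R3. Subgame-perfect outcome: (R3, Med) with payoffs (18, 20).
Now find the simultaneous Nash equilibrium.
Labs Inc.'s best replies: Low→R3; Med→R0; High→R2.
Novax's best replies: R0→High; R1→Med; R2→High; R3→Med.
Only (R2, High) has each player best-responding; Nash payoffs (14, 10).
Labs Inc.'s commitment gain: 18 − 14 = 4.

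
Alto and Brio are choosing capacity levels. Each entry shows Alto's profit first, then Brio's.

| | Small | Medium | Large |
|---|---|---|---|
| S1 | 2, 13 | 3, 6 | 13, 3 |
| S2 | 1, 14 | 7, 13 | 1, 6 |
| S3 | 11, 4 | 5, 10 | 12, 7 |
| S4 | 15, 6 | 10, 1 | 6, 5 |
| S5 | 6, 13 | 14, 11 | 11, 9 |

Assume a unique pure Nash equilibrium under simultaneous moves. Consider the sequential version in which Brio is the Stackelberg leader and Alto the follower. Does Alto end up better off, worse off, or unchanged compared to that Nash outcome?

Backward induction with Brio moving first.
- Small → Alto plays S4 (best of 2, 1, 11, 15, 6); Brio gets 6.
- Medium → Alto plays S5 (best of 3, 7, 5, 10, 14); Brio gets 11.
- Large → Alto plays S1 (best of 13, 1, 12, 6, 11); Brio gets 3.
Maximizing over 6, 11, 3, Brio chooses Medium. Subgame-perfect outcome: (S5, Medium) with payoffs (14, 11).
Now find the simultaneous Nash equilibrium.
Alto's best replies: Small→S4; Medium→S5; Large→S1.
Brio's best replies: S1→Small; S2→Small; S3→Medium; S4→Small; S5→Small.
Only (S4, Small) has each player best-responding; Nash payoffs (15, 6).
Alto earns 14 sequentially versus 15 at the Nash outcome: worse off.

worse off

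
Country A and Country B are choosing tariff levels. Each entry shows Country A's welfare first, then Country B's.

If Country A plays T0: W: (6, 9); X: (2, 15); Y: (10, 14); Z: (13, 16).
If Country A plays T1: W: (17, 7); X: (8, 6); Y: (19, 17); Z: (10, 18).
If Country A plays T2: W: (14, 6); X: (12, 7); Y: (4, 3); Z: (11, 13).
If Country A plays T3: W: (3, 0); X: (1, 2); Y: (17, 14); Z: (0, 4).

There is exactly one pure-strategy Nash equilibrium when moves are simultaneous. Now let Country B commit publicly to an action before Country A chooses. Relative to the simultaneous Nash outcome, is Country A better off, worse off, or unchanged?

Backward induction with Country B moving first.
- W → Country A plays T1 (best of 6, 17, 14, 3); Country B gets 7.
- X → Country A plays T2 (best of 2, 8, 12, 1); Country B gets 7.
- Y → Country A plays T1 (best of 10, 19, 4, 17); Country B gets 17.
- Z → Country A plays T0 (best of 13, 10, 11, 0); Country B gets 16.
Among 7, 7, 17, 16, the best is 17 at Y. Subgame-perfect outcome: (T1, Y) with payoffs (19, 17).
Under simultaneous play:
Country A's best replies: W→T1; X→T2; Y→T1; Z→T0.
Country B's best replies: T0→Z; T1→Z; T2→Z; T3→Y.
The unique mutual best reply is (T0, Z), giving (13, 16).
Country A earns 19 sequentially versus 13 at the Nash outcome: better off.

better off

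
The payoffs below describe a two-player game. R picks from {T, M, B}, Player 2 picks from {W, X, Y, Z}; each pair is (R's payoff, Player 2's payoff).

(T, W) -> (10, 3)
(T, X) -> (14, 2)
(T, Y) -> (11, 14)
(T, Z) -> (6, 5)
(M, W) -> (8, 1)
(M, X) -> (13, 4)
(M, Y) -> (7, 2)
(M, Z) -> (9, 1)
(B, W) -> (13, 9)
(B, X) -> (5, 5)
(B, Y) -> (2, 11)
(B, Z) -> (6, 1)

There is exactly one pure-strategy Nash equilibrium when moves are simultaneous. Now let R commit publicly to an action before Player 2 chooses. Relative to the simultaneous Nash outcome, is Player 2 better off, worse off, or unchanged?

Player 2 best-responds to each possible R move:
- T: BR = Y, leader payoff 11.
- M: BR = X, leader payoff 13.
- B: BR = Y, leader payoff 2.
Among 11, 13, 2, the best is 13 at M. Subgame-perfect outcome: (M, X) with payoffs (13, 4).
For the simultaneous game, intersect best replies.
R's best replies: W→B; X→T; Y→T; Z→M.
Player 2's best replies: T→Y; M→X; B→Y.
Only (T, Y) has each player best-responding; Nash payoffs (11, 14).
Player 2 earns 4 sequentially versus 14 at the Nash outcome: worse off.

worse off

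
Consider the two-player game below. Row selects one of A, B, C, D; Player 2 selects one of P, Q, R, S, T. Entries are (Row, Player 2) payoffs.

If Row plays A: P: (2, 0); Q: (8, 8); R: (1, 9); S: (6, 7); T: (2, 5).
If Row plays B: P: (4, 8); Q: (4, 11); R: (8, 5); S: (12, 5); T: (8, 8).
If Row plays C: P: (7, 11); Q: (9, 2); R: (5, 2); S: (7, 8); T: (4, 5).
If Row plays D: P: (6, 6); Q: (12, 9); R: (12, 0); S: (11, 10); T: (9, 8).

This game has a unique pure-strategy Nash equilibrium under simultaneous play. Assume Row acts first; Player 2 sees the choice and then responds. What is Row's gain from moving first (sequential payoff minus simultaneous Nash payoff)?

Player 2 best-responds to each possible Row move:
- A: BR = R, leader payoff 1.
- B: BR = Q, leader payoff 4.
- C: BR = P, leader payoff 7.
- D: BR = S, leader payoff 11.
Maximizing over 1, 4, 7, 11, Row chooses D. Subgame-perfect outcome: (D, S) with payoffs (11, 10).
Now find the simultaneous Nash equilibrium.
Row's best replies: P→C; Q→D; R→D; S→B; T→D.
Player 2's best replies: A→R; B→Q; C→P; D→S.
The unique mutual best reply is (C, P), giving (7, 11).
Row's commitment gain: 11 − 7 = 4.

4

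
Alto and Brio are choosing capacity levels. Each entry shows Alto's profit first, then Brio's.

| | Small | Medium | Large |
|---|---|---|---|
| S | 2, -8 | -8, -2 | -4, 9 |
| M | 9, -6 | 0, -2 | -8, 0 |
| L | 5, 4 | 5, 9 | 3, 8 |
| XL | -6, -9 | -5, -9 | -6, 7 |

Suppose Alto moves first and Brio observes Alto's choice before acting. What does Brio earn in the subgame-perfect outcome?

9

Brio best-responds to each possible Alto move:
- S → Brio plays Large (best of -8, -2, 9); Alto gets -4.
- M → Brio plays Large (best of -6, -2, 0); Alto gets -8.
- L → Brio plays Medium (best of 4, 9, 8); Alto gets 5.
- XL → Brio plays Large (best of -9, -9, 7); Alto gets -6.
Maximizing over -4, -8, 5, -6, Alto chooses L. Subgame-perfect outcome: (L, Medium) with payoffs (5, 9).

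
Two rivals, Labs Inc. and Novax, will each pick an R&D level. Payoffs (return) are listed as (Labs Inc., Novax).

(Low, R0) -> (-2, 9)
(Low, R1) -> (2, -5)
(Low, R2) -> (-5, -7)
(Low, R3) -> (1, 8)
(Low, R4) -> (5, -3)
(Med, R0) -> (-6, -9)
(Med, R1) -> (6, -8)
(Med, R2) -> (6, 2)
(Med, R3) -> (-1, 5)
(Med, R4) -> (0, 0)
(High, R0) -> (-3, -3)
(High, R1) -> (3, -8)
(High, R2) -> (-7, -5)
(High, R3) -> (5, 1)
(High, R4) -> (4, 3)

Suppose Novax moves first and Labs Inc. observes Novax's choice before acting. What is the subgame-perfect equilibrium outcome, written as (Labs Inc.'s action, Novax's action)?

Solve by backward induction (Novax leads).
- R0: Labs Inc. compares -2, -6, -3 and picks Low; Novax would get 9.
- R1: Labs Inc. compares 2, 6, 3 and picks Med; Novax would get -8.
- R2: Labs Inc. compares -5, 6, -7 and picks Med; Novax would get 2.
- R3: Labs Inc. compares 1, -1, 5 and picks High; Novax would get 1.
- R4: Labs Inc. compares 5, 0, 4 and picks Low; Novax would get -3.
Maximizing over 9, -8, 2, 1, -3, Novax chooses R0. Subgame-perfect outcome: (Low, R0) with payoffs (-2, 9).

(Low, R0)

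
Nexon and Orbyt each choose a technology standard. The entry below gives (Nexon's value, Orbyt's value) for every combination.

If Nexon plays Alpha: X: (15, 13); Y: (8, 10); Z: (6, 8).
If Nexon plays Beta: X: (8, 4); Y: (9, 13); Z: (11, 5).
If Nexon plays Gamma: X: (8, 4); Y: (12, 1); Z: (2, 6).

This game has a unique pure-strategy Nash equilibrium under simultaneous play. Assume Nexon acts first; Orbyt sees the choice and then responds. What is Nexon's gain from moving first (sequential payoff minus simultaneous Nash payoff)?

0

Solve by backward induction (Nexon leads).
- Alpha: Orbyt compares 13, 10, 8 and picks X; Nexon would get 15.
- Beta: Orbyt compares 4, 13, 5 and picks Y; Nexon would get 9.
- Gamma: Orbyt compares 4, 1, 6 and picks Z; Nexon would get 2.
Among 15, 9, 2, the best is 15 at Alpha. Subgame-perfect outcome: (Alpha, X) with payoffs (15, 13).
For the simultaneous game, intersect best replies.
Nexon's best replies: X→Alpha; Y→Gamma; Z→Beta.
Orbyt's best replies: Alpha→X; Beta→Y; Gamma→Z.
Only (Alpha, X) has each player best-responding; Nash payoffs (15, 13).
Nexon's commitment gain: 15 − 15 = 0.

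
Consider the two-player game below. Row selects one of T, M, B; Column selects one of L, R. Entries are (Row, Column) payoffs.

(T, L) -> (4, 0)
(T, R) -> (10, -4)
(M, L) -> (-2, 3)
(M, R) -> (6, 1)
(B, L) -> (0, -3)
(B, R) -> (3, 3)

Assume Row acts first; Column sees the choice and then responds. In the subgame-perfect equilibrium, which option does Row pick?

T

Column best-responds to each possible Row move:
- T: Column compares 0, -4 and picks L; Row would get 4.
- M: Column compares 3, 1 and picks L; Row would get -2.
- B: Column compares -3, 3 and picks R; Row would get 3.
Maximizing over 4, -2, 3, Row chooses T. Subgame-perfect outcome: (T, L) with payoffs (4, 0).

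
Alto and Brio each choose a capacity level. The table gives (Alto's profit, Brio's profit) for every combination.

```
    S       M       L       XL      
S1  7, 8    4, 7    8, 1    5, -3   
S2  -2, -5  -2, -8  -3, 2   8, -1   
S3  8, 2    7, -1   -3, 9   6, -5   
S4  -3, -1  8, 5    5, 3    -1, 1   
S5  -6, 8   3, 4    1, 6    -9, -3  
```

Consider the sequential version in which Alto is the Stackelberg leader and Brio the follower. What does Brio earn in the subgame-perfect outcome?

5

Backward induction with Alto moving first.
- S1: BR = S, leader payoff 7.
- S2: BR = L, leader payoff -3.
- S3: BR = L, leader payoff -3.
- S4: BR = M, leader payoff 8.
- S5: BR = S, leader payoff -6.
Alto's induced payoffs are 7, -3, -3, 8, -6, so Alto commits to S4. Subgame-perfect outcome: (S4, M) with payoffs (8, 5).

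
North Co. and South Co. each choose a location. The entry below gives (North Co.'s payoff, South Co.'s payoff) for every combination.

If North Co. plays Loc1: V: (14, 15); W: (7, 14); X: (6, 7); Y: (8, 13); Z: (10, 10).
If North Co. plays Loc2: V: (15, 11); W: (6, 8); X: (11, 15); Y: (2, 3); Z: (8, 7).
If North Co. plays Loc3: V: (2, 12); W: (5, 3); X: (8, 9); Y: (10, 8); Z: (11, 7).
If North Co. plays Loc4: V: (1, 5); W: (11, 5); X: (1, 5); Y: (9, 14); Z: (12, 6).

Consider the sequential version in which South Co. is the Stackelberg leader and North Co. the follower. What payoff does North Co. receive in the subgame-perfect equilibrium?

North Co. best-responds to each possible South Co. move:
- V: North Co. compares 14, 15, 2, 1 and picks Loc2; South Co. would get 11.
- W: North Co. compares 7, 6, 5, 11 and picks Loc4; South Co. would get 5.
- X: North Co. compares 6, 11, 8, 1 and picks Loc2; South Co. would get 15.
- Y: North Co. compares 8, 2, 10, 9 and picks Loc3; South Co. would get 8.
- Z: North Co. compares 10, 8, 11, 12 and picks Loc4; South Co. would get 6.
Maximizing over 11, 5, 15, 8, 6, South Co. chooses X. Subgame-perfect outcome: (Loc2, X) with payoffs (11, 15).

11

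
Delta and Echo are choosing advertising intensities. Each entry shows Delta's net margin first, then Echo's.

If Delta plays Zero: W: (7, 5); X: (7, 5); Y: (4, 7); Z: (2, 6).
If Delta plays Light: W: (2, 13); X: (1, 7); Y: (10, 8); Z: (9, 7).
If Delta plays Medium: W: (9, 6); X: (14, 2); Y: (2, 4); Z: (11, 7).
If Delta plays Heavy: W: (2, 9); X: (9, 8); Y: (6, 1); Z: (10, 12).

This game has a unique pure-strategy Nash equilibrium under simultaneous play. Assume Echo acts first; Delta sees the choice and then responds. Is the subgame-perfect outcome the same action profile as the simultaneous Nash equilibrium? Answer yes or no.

Solve by backward induction (Echo leads).
- W → Delta plays Medium (best of 7, 2, 9, 2); Echo gets 6.
- X → Delta plays Medium (best of 7, 1, 14, 9); Echo gets 2.
- Y → Delta plays Light (best of 4, 10, 2, 6); Echo gets 8.
- Z → Delta plays Medium (best of 2, 9, 11, 10); Echo gets 7.
Maximizing over 6, 2, 8, 7, Echo chooses Y. Subgame-perfect outcome: (Light, Y) with payoffs (10, 8).
For the simultaneous game, intersect best replies.
Delta's best replies: W→Medium; X→Medium; Y→Light; Z→Medium.
Echo's best replies: Zero→Y; Light→W; Medium→Z; Heavy→Z.
The unique mutual best reply is (Medium, Z), giving (11, 7).
Sequential outcome (Light, Y) differs from the Nash profile (Medium, Z).

no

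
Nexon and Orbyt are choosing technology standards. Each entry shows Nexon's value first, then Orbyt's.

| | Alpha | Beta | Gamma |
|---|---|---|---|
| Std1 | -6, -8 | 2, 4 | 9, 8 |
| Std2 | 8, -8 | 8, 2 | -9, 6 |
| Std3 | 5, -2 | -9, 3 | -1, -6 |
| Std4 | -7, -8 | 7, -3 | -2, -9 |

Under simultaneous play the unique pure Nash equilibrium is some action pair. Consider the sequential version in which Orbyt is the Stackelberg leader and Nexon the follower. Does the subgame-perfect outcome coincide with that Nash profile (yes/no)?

Backward induction with Orbyt moving first.
- Alpha: BR = Std2, leader payoff -8.
- Beta: BR = Std2, leader payoff 2.
- Gamma: BR = Std1, leader payoff 8.
Orbyt's induced payoffs are -8, 2, 8, so Orbyt commits to Gamma. Subgame-perfect outcome: (Std1, Gamma) with payoffs (9, 8).
Now find the simultaneous Nash equilibrium.
Nexon's best replies: Alpha→Std2; Beta→Std2; Gamma→Std1.
Orbyt's best replies: Std1→Gamma; Std2→Gamma; Std3→Beta; Std4→Beta.
Only (Std1, Gamma) has each player best-responding; Nash payoffs (9, 8).
Sequential outcome (Std1, Gamma) coincides with the Nash profile (Std1, Gamma).

yes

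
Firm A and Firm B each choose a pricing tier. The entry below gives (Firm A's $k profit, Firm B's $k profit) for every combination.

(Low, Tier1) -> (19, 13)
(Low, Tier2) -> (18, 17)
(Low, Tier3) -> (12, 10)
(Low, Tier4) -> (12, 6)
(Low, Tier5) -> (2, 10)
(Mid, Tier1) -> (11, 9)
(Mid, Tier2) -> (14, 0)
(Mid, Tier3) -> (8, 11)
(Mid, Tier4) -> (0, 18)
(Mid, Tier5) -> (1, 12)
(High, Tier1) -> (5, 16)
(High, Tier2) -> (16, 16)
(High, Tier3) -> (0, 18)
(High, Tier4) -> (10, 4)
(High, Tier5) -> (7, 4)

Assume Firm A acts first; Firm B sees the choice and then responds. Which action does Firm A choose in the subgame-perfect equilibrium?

Low

Solve by backward induction (Firm A leads).
- Low: Firm B compares 13, 17, 10, 6, 10 and picks Tier2; Firm A would get 18.
- Mid: Firm B compares 9, 0, 11, 18, 12 and picks Tier4; Firm A would get 0.
- High: Firm B compares 16, 16, 18, 4, 4 and picks Tier3; Firm A would get 0.
Among 18, 0, 0, the best is 18 at Low. Subgame-perfect outcome: (Low, Tier2) with payoffs (18, 17).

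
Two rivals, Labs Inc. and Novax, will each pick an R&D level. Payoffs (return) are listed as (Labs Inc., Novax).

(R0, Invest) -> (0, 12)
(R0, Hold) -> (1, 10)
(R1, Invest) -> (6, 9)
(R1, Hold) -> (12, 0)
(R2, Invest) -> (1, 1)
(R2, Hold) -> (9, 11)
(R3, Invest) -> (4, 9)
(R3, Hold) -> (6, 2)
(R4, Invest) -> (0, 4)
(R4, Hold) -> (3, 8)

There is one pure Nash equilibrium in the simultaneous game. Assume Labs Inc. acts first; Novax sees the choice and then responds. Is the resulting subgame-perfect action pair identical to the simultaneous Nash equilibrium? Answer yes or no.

no

Solve by backward induction (Labs Inc. leads).
- R0: Novax compares 12, 10 and picks Invest; Labs Inc. would get 0.
- R1: Novax compares 9, 0 and picks Invest; Labs Inc. would get 6.
- R2: Novax compares 1, 11 and picks Hold; Labs Inc. would get 9.
- R3: Novax compares 9, 2 and picks Invest; Labs Inc. would get 4.
- R4: Novax compares 4, 8 and picks Hold; Labs Inc. would get 3.
Labs Inc.'s induced payoffs are 0, 6, 9, 4, 3, so Labs Inc. commits to R2. Subgame-perfect outcome: (R2, Hold) with payoffs (9, 11).
Now find the simultaneous Nash equilibrium.
Labs Inc.'s best replies: Invest→R1; Hold→R1.
Novax's best replies: R0→Invest; R1→Invest; R2→Hold; R3→Invest; R4→Hold.
The unique mutual best reply is (R1, Invest), giving (6, 9).
Sequential outcome (R2, Hold) differs from the Nash profile (R1, Invest).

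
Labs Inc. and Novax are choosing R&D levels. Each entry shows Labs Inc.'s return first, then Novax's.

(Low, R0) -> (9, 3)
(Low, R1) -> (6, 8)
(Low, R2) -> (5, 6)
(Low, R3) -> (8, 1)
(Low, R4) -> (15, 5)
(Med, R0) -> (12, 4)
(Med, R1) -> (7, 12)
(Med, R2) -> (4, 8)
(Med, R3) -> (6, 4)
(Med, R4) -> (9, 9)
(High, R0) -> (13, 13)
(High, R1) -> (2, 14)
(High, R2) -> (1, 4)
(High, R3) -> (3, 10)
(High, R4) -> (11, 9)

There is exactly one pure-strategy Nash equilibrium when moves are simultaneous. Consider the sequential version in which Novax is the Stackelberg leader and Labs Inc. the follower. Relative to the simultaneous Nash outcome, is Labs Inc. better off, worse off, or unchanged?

better off

Labs Inc. best-responds to each possible Novax move:
- R0: Labs Inc. compares 9, 12, 13 and picks High; Novax would get 13.
- R1: Labs Inc. compares 6, 7, 2 and picks Med; Novax would get 12.
- R2: Labs Inc. compares 5, 4, 1 and picks Low; Novax would get 6.
- R3: Labs Inc. compares 8, 6, 3 and picks Low; Novax would get 1.
- R4: Labs Inc. compares 15, 9, 11 and picks Low; Novax would get 5.
Novax's induced payoffs are 13, 12, 6, 1, 5, so Novax commits to R0. Subgame-perfect outcome: (High, R0) with payoffs (13, 13).
Under simultaneous play:
Labs Inc.'s best replies: R0→High; R1→Med; R2→Low; R3→Low; R4→Low.
Novax's best replies: Low→R1; Med→R1; High→R1.
The unique mutual best reply is (Med, R1), giving (7, 12).
Labs Inc. earns 13 sequentially versus 7 at the Nash outcome: better off.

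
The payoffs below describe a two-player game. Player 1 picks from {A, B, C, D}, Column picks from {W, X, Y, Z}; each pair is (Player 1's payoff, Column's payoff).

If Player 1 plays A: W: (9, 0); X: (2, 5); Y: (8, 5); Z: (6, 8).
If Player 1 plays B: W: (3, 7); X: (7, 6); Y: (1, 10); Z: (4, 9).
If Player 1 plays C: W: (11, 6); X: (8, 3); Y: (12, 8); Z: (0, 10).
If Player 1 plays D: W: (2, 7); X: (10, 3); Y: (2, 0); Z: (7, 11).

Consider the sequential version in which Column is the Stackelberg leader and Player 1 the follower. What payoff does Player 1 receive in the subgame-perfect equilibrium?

7

Solve by backward induction (Column leads).
- W: BR = C, leader payoff 6.
- X: BR = D, leader payoff 3.
- Y: BR = C, leader payoff 8.
- Z: BR = D, leader payoff 11.
Maximizing over 6, 3, 8, 11, Column chooses Z. Subgame-perfect outcome: (D, Z) with payoffs (7, 11).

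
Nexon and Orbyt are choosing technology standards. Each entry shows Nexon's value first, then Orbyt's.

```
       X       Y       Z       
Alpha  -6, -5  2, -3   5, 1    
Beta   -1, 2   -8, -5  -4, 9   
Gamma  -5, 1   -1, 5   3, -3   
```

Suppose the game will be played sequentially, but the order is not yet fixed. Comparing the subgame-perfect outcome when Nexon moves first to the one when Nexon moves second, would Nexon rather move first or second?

If Nexon leads: Orbyt's best replies are Alpha→Z, Beta→Z, Gamma→Y; Nexon's induced payoffs 5, -4, -1; outcome (Alpha, Z), payoffs (5, 1).
If Orbyt leads: Nexon's best replies are X→Beta, Y→Alpha, Z→Alpha; Orbyt's induced payoffs 2, -3, 1; outcome (Beta, X), payoffs (-1, 2).
Nexon gets 5 moving first and -1 moving second, so Nexon prefers to move first.

first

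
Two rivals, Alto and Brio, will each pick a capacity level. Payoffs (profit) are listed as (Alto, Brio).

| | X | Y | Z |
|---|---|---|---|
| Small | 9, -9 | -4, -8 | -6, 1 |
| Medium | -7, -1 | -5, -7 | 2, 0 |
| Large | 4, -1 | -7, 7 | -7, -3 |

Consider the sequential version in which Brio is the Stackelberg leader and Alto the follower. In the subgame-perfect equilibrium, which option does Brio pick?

Alto best-responds to each possible Brio move:
- X: Alto compares 9, -7, 4 and picks Small; Brio would get -9.
- Y: Alto compares -4, -5, -7 and picks Small; Brio would get -8.
- Z: Alto compares -6, 2, -7 and picks Medium; Brio would get 0.
Brio's induced payoffs are -9, -8, 0, so Brio commits to Z. Subgame-perfect outcome: (Medium, Z) with payoffs (2, 0).

Z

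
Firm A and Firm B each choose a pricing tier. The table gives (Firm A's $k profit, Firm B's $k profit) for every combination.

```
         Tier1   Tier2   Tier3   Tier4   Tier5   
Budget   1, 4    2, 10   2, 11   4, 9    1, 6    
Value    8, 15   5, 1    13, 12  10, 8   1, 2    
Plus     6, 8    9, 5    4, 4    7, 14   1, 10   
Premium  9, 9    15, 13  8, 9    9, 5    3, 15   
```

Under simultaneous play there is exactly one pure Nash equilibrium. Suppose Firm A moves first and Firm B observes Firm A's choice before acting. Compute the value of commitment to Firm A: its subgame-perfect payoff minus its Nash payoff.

5

Backward induction with Firm A moving first.
- Budget: BR = Tier3, leader payoff 2.
- Value: BR = Tier1, leader payoff 8.
- Plus: BR = Tier4, leader payoff 7.
- Premium: BR = Tier5, leader payoff 3.
Maximizing over 2, 8, 7, 3, Firm A chooses Value. Subgame-perfect outcome: (Value, Tier1) with payoffs (8, 15).
Under simultaneous play:
Firm A's best replies: Tier1→Premium; Tier2→Premium; Tier3→Value; Tier4→Value; Tier5→Premium.
Firm B's best replies: Budget→Tier3; Value→Tier1; Plus→Tier4; Premium→Tier5.
The unique mutual best reply is (Premium, Tier5), giving (3, 15).
Firm A's commitment gain: 8 − 3 = 5.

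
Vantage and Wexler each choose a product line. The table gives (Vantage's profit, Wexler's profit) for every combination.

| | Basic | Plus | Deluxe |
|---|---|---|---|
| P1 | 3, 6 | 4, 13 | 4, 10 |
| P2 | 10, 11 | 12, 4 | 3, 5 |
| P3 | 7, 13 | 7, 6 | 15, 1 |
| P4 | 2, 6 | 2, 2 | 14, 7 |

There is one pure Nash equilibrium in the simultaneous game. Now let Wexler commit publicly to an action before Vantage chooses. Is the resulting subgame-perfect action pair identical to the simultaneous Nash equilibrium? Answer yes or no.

Work backward from Vantage's decision.
- Basic: Vantage compares 3, 10, 7, 2 and picks P2; Wexler would get 11.
- Plus: Vantage compares 4, 12, 7, 2 and picks P2; Wexler would get 4.
- Deluxe: Vantage compares 4, 3, 15, 14 and picks P3; Wexler would get 1.
Wexler's induced payoffs are 11, 4, 1, so Wexler commits to Basic. Subgame-perfect outcome: (P2, Basic) with payoffs (10, 11).
For the simultaneous game, intersect best replies.
Vantage's best replies: Basic→P2; Plus→P2; Deluxe→P3.
Wexler's best replies: P1→Plus; P2→Basic; P3→Basic; P4→Deluxe.
The unique mutual best reply is (P2, Basic), giving (10, 11).
Sequential outcome (P2, Basic) coincides with the Nash profile (P2, Basic).

yes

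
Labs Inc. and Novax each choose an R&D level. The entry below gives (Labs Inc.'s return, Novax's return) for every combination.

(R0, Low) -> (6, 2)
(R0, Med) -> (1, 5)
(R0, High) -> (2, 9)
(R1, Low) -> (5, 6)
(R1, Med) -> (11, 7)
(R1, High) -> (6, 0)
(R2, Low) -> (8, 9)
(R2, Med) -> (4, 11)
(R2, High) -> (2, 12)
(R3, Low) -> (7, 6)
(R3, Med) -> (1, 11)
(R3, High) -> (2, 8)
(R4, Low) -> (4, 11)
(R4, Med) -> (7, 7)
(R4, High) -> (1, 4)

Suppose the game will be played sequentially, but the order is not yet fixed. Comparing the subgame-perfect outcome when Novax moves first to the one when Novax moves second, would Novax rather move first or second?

If Labs Inc. leads: Novax's best replies are R0→High, R1→Med, R2→High, R3→Med, R4→Low; Labs Inc.'s induced payoffs 2, 11, 2, 1, 4; outcome (R1, Med), payoffs (11, 7).
If Novax leads: Labs Inc.'s best replies are Low→R2, Med→R1, High→R1; Novax's induced payoffs 9, 7, 0; outcome (R2, Low), payoffs (8, 9).
Novax gets 9 moving first and 7 moving second, so Novax prefers to move first.

first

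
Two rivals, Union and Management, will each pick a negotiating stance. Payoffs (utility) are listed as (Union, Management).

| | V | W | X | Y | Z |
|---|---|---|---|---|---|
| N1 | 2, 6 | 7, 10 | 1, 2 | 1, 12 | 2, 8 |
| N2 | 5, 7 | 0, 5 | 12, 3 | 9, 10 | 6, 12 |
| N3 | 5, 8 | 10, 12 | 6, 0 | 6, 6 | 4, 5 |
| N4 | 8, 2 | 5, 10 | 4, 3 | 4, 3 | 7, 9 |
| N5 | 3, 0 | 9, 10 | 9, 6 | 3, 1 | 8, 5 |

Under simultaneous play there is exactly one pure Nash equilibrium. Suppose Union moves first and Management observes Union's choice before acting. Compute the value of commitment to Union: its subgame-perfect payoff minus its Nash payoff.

0

Solve by backward induction (Union leads).
- N1 → Management plays Y (best of 6, 10, 2, 12, 8); Union gets 1.
- N2 → Management plays Z (best of 7, 5, 3, 10, 12); Union gets 6.
- N3 → Management plays W (best of 8, 12, 0, 6, 5); Union gets 10.
- N4 → Management plays W (best of 2, 10, 3, 3, 9); Union gets 5.
- N5 → Management plays W (best of 0, 10, 6, 1, 5); Union gets 9.
Maximizing over 1, 6, 10, 5, 9, Union chooses N3. Subgame-perfect outcome: (N3, W) with payoffs (10, 12).
For the simultaneous game, intersect best replies.
Union's best replies: V→N4; W→N3; X→N2; Y→N2; Z→N5.
Management's best replies: N1→Y; N2→Z; N3→W; N4→W; N5→W.
Only (N3, W) has each player best-responding; Nash payoffs (10, 12).
Union's commitment gain: 10 − 10 = 0.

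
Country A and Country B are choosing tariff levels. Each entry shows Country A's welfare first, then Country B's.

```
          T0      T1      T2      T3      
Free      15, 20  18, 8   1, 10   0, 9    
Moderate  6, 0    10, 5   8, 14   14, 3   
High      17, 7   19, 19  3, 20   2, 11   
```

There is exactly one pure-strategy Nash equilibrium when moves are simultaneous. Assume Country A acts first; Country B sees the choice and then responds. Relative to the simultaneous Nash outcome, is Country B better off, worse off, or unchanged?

better off

Solve by backward induction (Country A leads).
- Free: BR = T0, leader payoff 15.
- Moderate: BR = T2, leader payoff 8.
- High: BR = T2, leader payoff 3.
Country A's induced payoffs are 15, 8, 3, so Country A commits to Free. Subgame-perfect outcome: (Free, T0) with payoffs (15, 20).
Now find the simultaneous Nash equilibrium.
Country A's best replies: T0→High; T1→High; T2→Moderate; T3→Moderate.
Country B's best replies: Free→T0; Moderate→T2; High→T2.
Only (Moderate, T2) has each player best-responding; Nash payoffs (8, 14).
Country B earns 20 sequentially versus 14 at the Nash outcome: better off.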